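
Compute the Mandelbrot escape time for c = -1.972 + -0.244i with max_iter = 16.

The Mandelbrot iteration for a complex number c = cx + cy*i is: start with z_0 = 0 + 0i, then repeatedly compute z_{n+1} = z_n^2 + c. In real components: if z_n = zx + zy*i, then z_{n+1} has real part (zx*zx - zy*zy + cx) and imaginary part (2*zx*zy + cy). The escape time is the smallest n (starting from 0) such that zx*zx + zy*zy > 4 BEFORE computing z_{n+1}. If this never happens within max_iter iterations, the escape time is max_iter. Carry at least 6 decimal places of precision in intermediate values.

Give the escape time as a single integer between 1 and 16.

Answer: 3

Derivation:
z_0 = 0 + 0i, c = -1.9720 + -0.2440i
Iter 1: z = -1.9720 + -0.2440i, |z|^2 = 3.9483
Iter 2: z = 1.8572 + 0.7183i, |z|^2 = 3.9654
Iter 3: z = 0.9614 + 2.4243i, |z|^2 = 6.8012
Escaped at iteration 3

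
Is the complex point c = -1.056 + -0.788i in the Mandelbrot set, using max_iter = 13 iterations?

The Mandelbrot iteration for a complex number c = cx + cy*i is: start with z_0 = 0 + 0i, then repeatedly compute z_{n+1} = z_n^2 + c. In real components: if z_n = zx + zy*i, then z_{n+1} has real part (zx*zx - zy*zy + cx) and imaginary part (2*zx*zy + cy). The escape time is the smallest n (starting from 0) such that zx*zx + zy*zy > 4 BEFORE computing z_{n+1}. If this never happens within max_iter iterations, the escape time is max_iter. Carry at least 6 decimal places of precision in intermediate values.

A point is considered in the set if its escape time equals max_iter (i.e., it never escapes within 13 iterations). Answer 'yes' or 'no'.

z_0 = 0 + 0i, c = -1.0560 + -0.7880i
Iter 1: z = -1.0560 + -0.7880i, |z|^2 = 1.7361
Iter 2: z = -0.5618 + 0.8763i, |z|^2 = 1.0835
Iter 3: z = -1.5082 + -1.7726i, |z|^2 = 5.4167
Escaped at iteration 3

Answer: no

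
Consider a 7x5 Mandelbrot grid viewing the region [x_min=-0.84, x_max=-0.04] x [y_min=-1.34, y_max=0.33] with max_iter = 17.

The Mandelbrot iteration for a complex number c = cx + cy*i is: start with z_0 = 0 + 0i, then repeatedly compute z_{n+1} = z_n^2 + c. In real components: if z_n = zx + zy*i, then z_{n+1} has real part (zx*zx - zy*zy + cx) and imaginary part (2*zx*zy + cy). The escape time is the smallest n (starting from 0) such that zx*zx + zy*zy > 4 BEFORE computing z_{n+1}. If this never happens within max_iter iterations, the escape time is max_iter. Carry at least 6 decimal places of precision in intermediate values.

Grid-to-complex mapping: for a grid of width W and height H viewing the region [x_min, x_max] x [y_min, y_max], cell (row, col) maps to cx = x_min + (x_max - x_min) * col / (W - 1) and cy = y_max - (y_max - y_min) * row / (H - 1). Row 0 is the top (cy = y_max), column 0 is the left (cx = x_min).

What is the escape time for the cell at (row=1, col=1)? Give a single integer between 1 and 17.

Answer: 17

Derivation:
z_0 = 0 + 0i, c = -0.7067 + -0.0875i
Iter 1: z = -0.7067 + -0.0875i, |z|^2 = 0.5070
Iter 2: z = -0.2149 + 0.0362i, |z|^2 = 0.0475
Iter 3: z = -0.6618 + -0.1030i, |z|^2 = 0.4486
Iter 4: z = -0.2793 + 0.0489i, |z|^2 = 0.0804
Iter 5: z = -0.6310 + -0.1148i, |z|^2 = 0.4114
Iter 6: z = -0.3217 + 0.0574i, |z|^2 = 0.1068
Iter 7: z = -0.6065 + -0.1244i, |z|^2 = 0.3833
Iter 8: z = -0.3543 + 0.0634i, |z|^2 = 0.1296
Iter 9: z = -0.5852 + -0.1324i, |z|^2 = 0.3599
Iter 10: z = -0.3818 + 0.0675i, |z|^2 = 0.1503
Iter 11: z = -0.5655 + -0.1390i, |z|^2 = 0.3391
Iter 12: z = -0.4063 + 0.0697i, |z|^2 = 0.1699
Iter 13: z = -0.5465 + -0.1442i, |z|^2 = 0.3194
Iter 14: z = -0.4288 + 0.0701i, |z|^2 = 0.1888
Iter 15: z = -0.5277 + -0.1476i, |z|^2 = 0.3002
Iter 16: z = -0.4500 + 0.0683i, |z|^2 = 0.2071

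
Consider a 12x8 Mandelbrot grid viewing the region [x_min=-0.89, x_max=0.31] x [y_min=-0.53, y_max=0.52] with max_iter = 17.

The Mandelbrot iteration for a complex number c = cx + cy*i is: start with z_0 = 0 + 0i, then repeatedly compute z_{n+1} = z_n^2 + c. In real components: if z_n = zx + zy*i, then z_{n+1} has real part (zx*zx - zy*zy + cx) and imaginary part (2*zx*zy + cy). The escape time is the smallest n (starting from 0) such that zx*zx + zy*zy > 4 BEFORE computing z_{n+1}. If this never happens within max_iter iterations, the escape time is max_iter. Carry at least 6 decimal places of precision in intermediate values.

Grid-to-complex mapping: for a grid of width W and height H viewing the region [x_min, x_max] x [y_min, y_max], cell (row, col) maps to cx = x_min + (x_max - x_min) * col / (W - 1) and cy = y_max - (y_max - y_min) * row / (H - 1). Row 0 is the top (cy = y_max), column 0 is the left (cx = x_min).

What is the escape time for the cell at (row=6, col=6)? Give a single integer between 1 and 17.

Answer: 17

Derivation:
z_0 = 0 + 0i, c = -0.2355 + -0.3800i
Iter 1: z = -0.2355 + -0.3800i, |z|^2 = 0.1998
Iter 2: z = -0.3244 + -0.2011i, |z|^2 = 0.1457
Iter 3: z = -0.1706 + -0.2495i, |z|^2 = 0.0914
Iter 4: z = -0.2686 + -0.2948i, |z|^2 = 0.1591
Iter 5: z = -0.2502 + -0.2216i, |z|^2 = 0.1117
Iter 6: z = -0.2219 + -0.2691i, |z|^2 = 0.1217
Iter 7: z = -0.2586 + -0.2605i, |z|^2 = 0.1348
Iter 8: z = -0.2365 + -0.2452i, |z|^2 = 0.1161
Iter 9: z = -0.2397 + -0.2640i, |z|^2 = 0.1272
Iter 10: z = -0.2477 + -0.2534i, |z|^2 = 0.1256
Iter 11: z = -0.2383 + -0.2544i, |z|^2 = 0.1215
Iter 12: z = -0.2434 + -0.2587i, |z|^2 = 0.1262
Iter 13: z = -0.2431 + -0.2541i, |z|^2 = 0.1237
Iter 14: z = -0.2409 + -0.2565i, |z|^2 = 0.1238
Iter 15: z = -0.2432 + -0.2565i, |z|^2 = 0.1249
Iter 16: z = -0.2421 + -0.2553i, |z|^2 = 0.1238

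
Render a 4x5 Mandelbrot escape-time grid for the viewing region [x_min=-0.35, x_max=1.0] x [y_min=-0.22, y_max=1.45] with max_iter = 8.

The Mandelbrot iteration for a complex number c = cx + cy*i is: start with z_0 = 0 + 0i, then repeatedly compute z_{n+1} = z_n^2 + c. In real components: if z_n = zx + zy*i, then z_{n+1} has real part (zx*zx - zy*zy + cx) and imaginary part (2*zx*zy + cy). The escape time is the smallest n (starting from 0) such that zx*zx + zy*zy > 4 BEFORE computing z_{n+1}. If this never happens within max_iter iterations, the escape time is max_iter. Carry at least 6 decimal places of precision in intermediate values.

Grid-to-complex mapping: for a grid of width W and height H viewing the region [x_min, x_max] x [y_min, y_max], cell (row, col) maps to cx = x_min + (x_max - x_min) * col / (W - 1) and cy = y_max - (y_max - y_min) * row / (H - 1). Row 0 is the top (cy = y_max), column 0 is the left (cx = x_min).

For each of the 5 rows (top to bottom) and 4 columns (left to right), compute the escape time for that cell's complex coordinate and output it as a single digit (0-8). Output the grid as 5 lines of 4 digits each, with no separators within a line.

Answer: 2222
5422
8832
8842
8842

Derivation:
(row=0, col=0): c = -0.3500 + 1.4500i → escape time 2
(row=0, col=1): c = 0.1000 + 1.4500i → escape time 2
(row=0, col=2): c = 0.5500 + 1.4500i → escape time 2
(row=0, col=3): c = 1.0000 + 1.4500i → escape time 2
(row=1, col=0): c = -0.3500 + 1.0325i → escape time 5
(row=1, col=1): c = 0.1000 + 1.0325i → escape time 4
(row=1, col=2): c = 0.5500 + 1.0325i → escape time 2
(row=1, col=3): c = 1.0000 + 1.0325i → escape time 2
(row=2, col=0): c = -0.3500 + 0.6150i → escape time 8
(row=2, col=1): c = 0.1000 + 0.6150i → escape time 8
(row=2, col=2): c = 0.5500 + 0.6150i → escape time 3
(row=2, col=3): c = 1.0000 + 0.6150i → escape time 2
(row=3, col=0): c = -0.3500 + 0.1975i → escape time 8
(row=3, col=1): c = 0.1000 + 0.1975i → escape time 8
(row=3, col=2): c = 0.5500 + 0.1975i → escape time 4
(row=3, col=3): c = 1.0000 + 0.1975i → escape time 2
(row=4, col=0): c = -0.3500 + -0.2200i → escape time 8
(row=4, col=1): c = 0.1000 + -0.2200i → escape time 8
(row=4, col=2): c = 0.5500 + -0.2200i → escape time 4
(row=4, col=3): c = 1.0000 + -0.2200i → escape time 2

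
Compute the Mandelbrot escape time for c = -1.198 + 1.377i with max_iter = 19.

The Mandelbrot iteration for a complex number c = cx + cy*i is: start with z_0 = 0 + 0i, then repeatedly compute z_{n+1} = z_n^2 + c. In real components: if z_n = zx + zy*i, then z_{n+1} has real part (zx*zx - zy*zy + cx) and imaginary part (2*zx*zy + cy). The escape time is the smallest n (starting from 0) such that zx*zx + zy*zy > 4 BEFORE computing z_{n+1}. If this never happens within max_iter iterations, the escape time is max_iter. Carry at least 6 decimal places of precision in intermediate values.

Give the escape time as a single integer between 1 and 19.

z_0 = 0 + 0i, c = -1.1980 + 1.3770i
Iter 1: z = -1.1980 + 1.3770i, |z|^2 = 3.3313
Iter 2: z = -1.6589 + -1.9223i, |z|^2 = 6.4472
Escaped at iteration 2

Answer: 2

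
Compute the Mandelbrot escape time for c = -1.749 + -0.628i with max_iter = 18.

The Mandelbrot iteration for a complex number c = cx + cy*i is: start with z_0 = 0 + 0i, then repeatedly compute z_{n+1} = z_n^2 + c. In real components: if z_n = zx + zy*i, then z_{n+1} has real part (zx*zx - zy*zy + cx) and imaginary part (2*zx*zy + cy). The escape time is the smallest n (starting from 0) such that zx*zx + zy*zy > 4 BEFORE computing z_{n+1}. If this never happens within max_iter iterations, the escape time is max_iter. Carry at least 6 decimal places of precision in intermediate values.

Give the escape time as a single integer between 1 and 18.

z_0 = 0 + 0i, c = -1.7490 + -0.6280i
Iter 1: z = -1.7490 + -0.6280i, |z|^2 = 3.4534
Iter 2: z = 0.9156 + 1.5687i, |z|^2 = 3.2993
Iter 3: z = -3.3716 + 2.2447i, |z|^2 = 16.4066
Escaped at iteration 3

Answer: 3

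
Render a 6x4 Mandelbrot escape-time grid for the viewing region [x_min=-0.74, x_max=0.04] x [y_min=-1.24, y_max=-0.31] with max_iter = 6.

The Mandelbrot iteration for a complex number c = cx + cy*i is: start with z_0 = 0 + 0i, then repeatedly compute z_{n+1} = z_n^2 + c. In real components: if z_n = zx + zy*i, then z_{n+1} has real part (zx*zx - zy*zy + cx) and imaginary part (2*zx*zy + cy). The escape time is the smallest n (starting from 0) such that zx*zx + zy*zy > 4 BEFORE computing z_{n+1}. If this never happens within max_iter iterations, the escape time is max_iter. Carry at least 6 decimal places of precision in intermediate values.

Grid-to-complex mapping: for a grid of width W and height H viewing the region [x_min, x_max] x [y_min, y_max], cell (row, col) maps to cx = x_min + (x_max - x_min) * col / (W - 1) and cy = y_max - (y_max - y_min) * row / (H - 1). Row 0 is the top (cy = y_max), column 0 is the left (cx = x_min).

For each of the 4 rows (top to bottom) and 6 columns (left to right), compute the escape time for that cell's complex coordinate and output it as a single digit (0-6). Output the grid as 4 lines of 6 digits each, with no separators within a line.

(row=0, col=0): c = -0.7400 + -0.3100i → escape time 6
(row=0, col=1): c = -0.5840 + -0.3100i → escape time 6
(row=0, col=2): c = -0.4280 + -0.3100i → escape time 6
(row=0, col=3): c = -0.2720 + -0.3100i → escape time 6
(row=0, col=4): c = -0.1160 + -0.3100i → escape time 6
(row=0, col=5): c = 0.0400 + -0.3100i → escape time 6
(row=1, col=0): c = -0.7400 + -0.6200i → escape time 6
(row=1, col=1): c = -0.5840 + -0.6200i → escape time 6
(row=1, col=2): c = -0.4280 + -0.6200i → escape time 6
(row=1, col=3): c = -0.2720 + -0.6200i → escape time 6
(row=1, col=4): c = -0.1160 + -0.6200i → escape time 6
(row=1, col=5): c = 0.0400 + -0.6200i → escape time 6
(row=2, col=0): c = -0.7400 + -0.9300i → escape time 4
(row=2, col=1): c = -0.5840 + -0.9300i → escape time 4
(row=2, col=2): c = -0.4280 + -0.9300i → escape time 5
(row=2, col=3): c = -0.2720 + -0.9300i → escape time 6
(row=2, col=4): c = -0.1160 + -0.9300i → escape time 6
(row=2, col=5): c = 0.0400 + -0.9300i → escape time 6
(row=3, col=0): c = -0.7400 + -1.2400i → escape time 3
(row=3, col=1): c = -0.5840 + -1.2400i → escape time 3
(row=3, col=2): c = -0.4280 + -1.2400i → escape time 3
(row=3, col=3): c = -0.2720 + -1.2400i → escape time 3
(row=3, col=4): c = -0.1160 + -1.2400i → escape time 3
(row=3, col=5): c = 0.0400 + -1.2400i → escape time 2

Answer: 666666
666666
445666
333332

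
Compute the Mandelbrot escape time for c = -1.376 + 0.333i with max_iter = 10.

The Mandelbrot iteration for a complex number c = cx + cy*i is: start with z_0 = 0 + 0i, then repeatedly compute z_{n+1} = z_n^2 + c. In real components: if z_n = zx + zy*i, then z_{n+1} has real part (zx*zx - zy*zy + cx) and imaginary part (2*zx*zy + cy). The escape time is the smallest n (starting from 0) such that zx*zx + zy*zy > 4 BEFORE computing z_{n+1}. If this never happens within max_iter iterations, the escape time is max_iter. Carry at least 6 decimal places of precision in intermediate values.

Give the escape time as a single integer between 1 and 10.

z_0 = 0 + 0i, c = -1.3760 + 0.3330i
Iter 1: z = -1.3760 + 0.3330i, |z|^2 = 2.0043
Iter 2: z = 0.4065 + -0.5834i, |z|^2 = 0.5056
Iter 3: z = -1.5511 + -0.1413i, |z|^2 = 2.4260
Iter 4: z = 1.0101 + 0.7714i, |z|^2 = 1.6153
Iter 5: z = -0.9507 + 1.8913i, |z|^2 = 4.4808
Escaped at iteration 5

Answer: 5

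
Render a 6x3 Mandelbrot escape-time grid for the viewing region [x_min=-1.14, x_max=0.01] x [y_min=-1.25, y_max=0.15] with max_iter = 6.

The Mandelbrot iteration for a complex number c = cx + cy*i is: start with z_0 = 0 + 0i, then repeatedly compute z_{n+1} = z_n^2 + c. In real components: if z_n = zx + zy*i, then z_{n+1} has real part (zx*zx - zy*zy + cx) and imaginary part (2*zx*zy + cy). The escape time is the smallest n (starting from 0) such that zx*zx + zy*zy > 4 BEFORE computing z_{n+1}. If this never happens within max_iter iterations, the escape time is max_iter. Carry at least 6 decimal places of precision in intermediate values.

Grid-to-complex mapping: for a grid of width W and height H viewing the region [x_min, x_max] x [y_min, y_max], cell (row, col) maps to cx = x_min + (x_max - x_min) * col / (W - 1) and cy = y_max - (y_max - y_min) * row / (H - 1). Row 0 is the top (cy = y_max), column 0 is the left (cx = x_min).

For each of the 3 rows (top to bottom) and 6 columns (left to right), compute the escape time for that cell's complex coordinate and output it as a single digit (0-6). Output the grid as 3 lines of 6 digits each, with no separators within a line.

(row=0, col=0): c = -1.1400 + 0.1500i → escape time 6
(row=0, col=1): c = -0.9100 + 0.1500i → escape time 6
(row=0, col=2): c = -0.6800 + 0.1500i → escape time 6
(row=0, col=3): c = -0.4500 + 0.1500i → escape time 6
(row=0, col=4): c = -0.2200 + 0.1500i → escape time 6
(row=0, col=5): c = 0.0100 + 0.1500i → escape time 6
(row=1, col=0): c = -1.1400 + -0.5500i → escape time 4
(row=1, col=1): c = -0.9100 + -0.5500i → escape time 5
(row=1, col=2): c = -0.6800 + -0.5500i → escape time 6
(row=1, col=3): c = -0.4500 + -0.5500i → escape time 6
(row=1, col=4): c = -0.2200 + -0.5500i → escape time 6
(row=1, col=5): c = 0.0100 + -0.5500i → escape time 6
(row=2, col=0): c = -1.1400 + -1.2500i → escape time 2
(row=2, col=1): c = -0.9100 + -1.2500i → escape time 3
(row=2, col=2): c = -0.6800 + -1.2500i → escape time 3
(row=2, col=3): c = -0.4500 + -1.2500i → escape time 3
(row=2, col=4): c = -0.2200 + -1.2500i → escape time 3
(row=2, col=5): c = 0.0100 + -1.2500i → escape time 2

Answer: 666666
456666
233332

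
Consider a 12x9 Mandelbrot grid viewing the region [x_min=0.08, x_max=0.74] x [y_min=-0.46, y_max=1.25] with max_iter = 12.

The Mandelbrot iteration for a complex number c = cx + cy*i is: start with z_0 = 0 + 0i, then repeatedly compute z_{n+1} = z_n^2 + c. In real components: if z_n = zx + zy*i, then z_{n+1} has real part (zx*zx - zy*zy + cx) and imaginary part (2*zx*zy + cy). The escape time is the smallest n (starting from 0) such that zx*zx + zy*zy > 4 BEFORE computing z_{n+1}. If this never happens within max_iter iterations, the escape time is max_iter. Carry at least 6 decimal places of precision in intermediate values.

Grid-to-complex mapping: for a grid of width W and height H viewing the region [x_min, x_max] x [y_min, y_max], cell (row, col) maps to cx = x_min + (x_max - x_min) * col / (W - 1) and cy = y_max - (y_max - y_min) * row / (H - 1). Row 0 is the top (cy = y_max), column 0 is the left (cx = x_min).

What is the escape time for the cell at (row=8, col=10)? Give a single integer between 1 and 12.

Answer: 3

Derivation:
z_0 = 0 + 0i, c = 0.6800 + -0.4600i
Iter 1: z = 0.6800 + -0.4600i, |z|^2 = 0.6740
Iter 2: z = 0.9308 + -1.0856i, |z|^2 = 2.0449
Iter 3: z = 0.3679 + -2.4810i, |z|^2 = 6.2904
Escaped at iteration 3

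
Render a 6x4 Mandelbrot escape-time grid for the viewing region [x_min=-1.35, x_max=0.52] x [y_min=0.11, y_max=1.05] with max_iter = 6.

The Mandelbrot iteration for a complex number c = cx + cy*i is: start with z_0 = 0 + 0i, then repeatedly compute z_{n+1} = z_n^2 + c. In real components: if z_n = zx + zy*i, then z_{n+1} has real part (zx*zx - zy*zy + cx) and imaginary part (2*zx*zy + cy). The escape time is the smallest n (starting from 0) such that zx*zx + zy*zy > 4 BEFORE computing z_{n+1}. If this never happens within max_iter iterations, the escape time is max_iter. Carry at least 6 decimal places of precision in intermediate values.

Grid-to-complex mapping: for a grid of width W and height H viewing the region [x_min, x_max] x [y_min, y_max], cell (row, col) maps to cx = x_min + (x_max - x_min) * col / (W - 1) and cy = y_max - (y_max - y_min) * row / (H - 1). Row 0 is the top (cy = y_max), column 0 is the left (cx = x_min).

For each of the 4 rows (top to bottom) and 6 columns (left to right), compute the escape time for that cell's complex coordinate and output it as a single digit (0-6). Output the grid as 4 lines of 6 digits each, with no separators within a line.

(row=0, col=0): c = -1.3500 + 1.0500i → escape time 3
(row=0, col=1): c = -0.9760 + 1.0500i → escape time 3
(row=0, col=2): c = -0.6020 + 1.0500i → escape time 4
(row=0, col=3): c = -0.2280 + 1.0500i → escape time 6
(row=0, col=4): c = 0.1460 + 1.0500i → escape time 4
(row=0, col=5): c = 0.5200 + 1.0500i → escape time 2
(row=1, col=0): c = -1.3500 + 0.7367i → escape time 3
(row=1, col=1): c = -0.9760 + 0.7367i → escape time 4
(row=1, col=2): c = -0.6020 + 0.7367i → escape time 6
(row=1, col=3): c = -0.2280 + 0.7367i → escape time 6
(row=1, col=4): c = 0.1460 + 0.7367i → escape time 6
(row=1, col=5): c = 0.5200 + 0.7367i → escape time 3
(row=2, col=0): c = -1.3500 + 0.4233i → escape time 5
(row=2, col=1): c = -0.9760 + 0.4233i → escape time 6
(row=2, col=2): c = -0.6020 + 0.4233i → escape time 6
(row=2, col=3): c = -0.2280 + 0.4233i → escape time 6
(row=2, col=4): c = 0.1460 + 0.4233i → escape time 6
(row=2, col=5): c = 0.5200 + 0.4233i → escape time 5
(row=3, col=0): c = -1.3500 + 0.1100i → escape time 6
(row=3, col=1): c = -0.9760 + 0.1100i → escape time 6
(row=3, col=2): c = -0.6020 + 0.1100i → escape time 6
(row=3, col=3): c = -0.2280 + 0.1100i → escape time 6
(row=3, col=4): c = 0.1460 + 0.1100i → escape time 6
(row=3, col=5): c = 0.5200 + 0.1100i → escape time 5

Answer: 334642
346663
566665
666665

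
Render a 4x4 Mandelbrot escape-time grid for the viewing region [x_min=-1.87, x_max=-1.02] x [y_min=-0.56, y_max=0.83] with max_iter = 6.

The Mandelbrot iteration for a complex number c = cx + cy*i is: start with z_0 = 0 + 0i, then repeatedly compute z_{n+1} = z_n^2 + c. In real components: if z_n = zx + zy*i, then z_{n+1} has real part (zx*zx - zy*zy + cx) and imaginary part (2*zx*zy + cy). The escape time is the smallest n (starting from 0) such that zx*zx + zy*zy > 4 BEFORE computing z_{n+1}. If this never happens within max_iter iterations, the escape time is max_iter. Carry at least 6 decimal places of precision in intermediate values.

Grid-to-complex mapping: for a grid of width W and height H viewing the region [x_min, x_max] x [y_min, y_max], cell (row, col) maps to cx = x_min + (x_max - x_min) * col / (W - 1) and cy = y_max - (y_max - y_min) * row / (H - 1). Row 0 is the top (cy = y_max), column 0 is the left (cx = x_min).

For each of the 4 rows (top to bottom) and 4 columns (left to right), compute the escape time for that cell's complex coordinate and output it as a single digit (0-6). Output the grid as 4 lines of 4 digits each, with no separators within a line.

Answer: 1333
3466
4666
2335

Derivation:
(row=0, col=0): c = -1.8700 + 0.8300i → escape time 1
(row=0, col=1): c = -1.5867 + 0.8300i → escape time 3
(row=0, col=2): c = -1.3033 + 0.8300i → escape time 3
(row=0, col=3): c = -1.0200 + 0.8300i → escape time 3
(row=1, col=0): c = -1.8700 + 0.3667i → escape time 3
(row=1, col=1): c = -1.5867 + 0.3667i → escape time 4
(row=1, col=2): c = -1.3033 + 0.3667i → escape time 6
(row=1, col=3): c = -1.0200 + 0.3667i → escape time 6
(row=2, col=0): c = -1.8700 + -0.0967i → escape time 4
(row=2, col=1): c = -1.5867 + -0.0967i → escape time 6
(row=2, col=2): c = -1.3033 + -0.0967i → escape time 6
(row=2, col=3): c = -1.0200 + -0.0967i → escape time 6
(row=3, col=0): c = -1.8700 + -0.5600i → escape time 2
(row=3, col=1): c = -1.5867 + -0.5600i → escape time 3
(row=3, col=2): c = -1.3033 + -0.5600i → escape time 3
(row=3, col=3): c = -1.0200 + -0.5600i → escape time 5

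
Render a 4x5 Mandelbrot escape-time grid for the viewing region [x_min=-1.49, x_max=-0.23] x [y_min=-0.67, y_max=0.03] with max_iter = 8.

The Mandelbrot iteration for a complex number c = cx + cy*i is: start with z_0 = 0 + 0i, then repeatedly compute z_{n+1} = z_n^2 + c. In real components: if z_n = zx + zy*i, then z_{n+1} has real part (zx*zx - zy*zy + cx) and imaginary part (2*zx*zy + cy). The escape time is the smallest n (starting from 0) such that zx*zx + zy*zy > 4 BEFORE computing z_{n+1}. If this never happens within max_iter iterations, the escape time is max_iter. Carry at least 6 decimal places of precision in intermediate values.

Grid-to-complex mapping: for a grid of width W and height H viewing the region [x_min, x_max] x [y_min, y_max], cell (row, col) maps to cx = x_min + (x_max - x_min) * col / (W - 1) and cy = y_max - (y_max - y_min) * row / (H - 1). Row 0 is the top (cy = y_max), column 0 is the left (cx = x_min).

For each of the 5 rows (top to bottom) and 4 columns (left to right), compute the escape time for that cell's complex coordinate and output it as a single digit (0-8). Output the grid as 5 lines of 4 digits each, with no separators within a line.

Answer: 8888
6888
5888
3588
3478

Derivation:
(row=0, col=0): c = -1.4900 + 0.0300i → escape time 8
(row=0, col=1): c = -1.0700 + 0.0300i → escape time 8
(row=0, col=2): c = -0.6500 + 0.0300i → escape time 8
(row=0, col=3): c = -0.2300 + 0.0300i → escape time 8
(row=1, col=0): c = -1.4900 + -0.1450i → escape time 6
(row=1, col=1): c = -1.0700 + -0.1450i → escape time 8
(row=1, col=2): c = -0.6500 + -0.1450i → escape time 8
(row=1, col=3): c = -0.2300 + -0.1450i → escape time 8
(row=2, col=0): c = -1.4900 + -0.3200i → escape time 5
(row=2, col=1): c = -1.0700 + -0.3200i → escape time 8
(row=2, col=2): c = -0.6500 + -0.3200i → escape time 8
(row=2, col=3): c = -0.2300 + -0.3200i → escape time 8
(row=3, col=0): c = -1.4900 + -0.4950i → escape time 3
(row=3, col=1): c = -1.0700 + -0.4950i → escape time 5
(row=3, col=2): c = -0.6500 + -0.4950i → escape time 8
(row=3, col=3): c = -0.2300 + -0.4950i → escape time 8
(row=4, col=0): c = -1.4900 + -0.6700i → escape time 3
(row=4, col=1): c = -1.0700 + -0.6700i → escape time 4
(row=4, col=2): c = -0.6500 + -0.6700i → escape time 7
(row=4, col=3): c = -0.2300 + -0.6700i → escape time 8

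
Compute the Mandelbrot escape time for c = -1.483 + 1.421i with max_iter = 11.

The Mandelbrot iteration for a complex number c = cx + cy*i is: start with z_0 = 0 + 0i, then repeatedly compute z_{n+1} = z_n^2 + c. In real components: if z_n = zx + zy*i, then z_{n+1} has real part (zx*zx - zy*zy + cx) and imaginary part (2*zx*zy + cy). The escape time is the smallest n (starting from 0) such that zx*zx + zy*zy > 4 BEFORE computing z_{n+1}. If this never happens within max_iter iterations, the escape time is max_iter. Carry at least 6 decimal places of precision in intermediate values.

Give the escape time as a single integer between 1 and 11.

z_0 = 0 + 0i, c = -1.4830 + 1.4210i
Iter 1: z = -1.4830 + 1.4210i, |z|^2 = 4.2185
Escaped at iteration 1

Answer: 1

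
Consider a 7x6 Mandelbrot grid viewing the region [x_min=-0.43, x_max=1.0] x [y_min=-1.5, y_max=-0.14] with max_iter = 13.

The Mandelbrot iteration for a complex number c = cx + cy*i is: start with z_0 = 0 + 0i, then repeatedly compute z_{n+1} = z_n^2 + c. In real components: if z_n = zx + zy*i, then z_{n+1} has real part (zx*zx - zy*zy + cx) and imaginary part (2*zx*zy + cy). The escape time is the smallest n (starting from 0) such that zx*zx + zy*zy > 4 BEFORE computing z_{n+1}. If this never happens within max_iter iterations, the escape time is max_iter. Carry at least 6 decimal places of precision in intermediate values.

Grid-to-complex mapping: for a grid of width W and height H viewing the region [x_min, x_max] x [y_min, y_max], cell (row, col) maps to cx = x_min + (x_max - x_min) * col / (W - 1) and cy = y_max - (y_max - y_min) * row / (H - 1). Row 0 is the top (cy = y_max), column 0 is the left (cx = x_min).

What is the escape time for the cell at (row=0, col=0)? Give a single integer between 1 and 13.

z_0 = 0 + 0i, c = -0.4300 + -0.1400i
Iter 1: z = -0.4300 + -0.1400i, |z|^2 = 0.2045
Iter 2: z = -0.2647 + -0.0196i, |z|^2 = 0.0705
Iter 3: z = -0.3603 + -0.1296i, |z|^2 = 0.1466
Iter 4: z = -0.3170 + -0.0466i, |z|^2 = 0.1026
Iter 5: z = -0.3317 + -0.1105i, |z|^2 = 0.1222
Iter 6: z = -0.3322 + -0.0667i, |z|^2 = 0.1148
Iter 7: z = -0.3241 + -0.0957i, |z|^2 = 0.1142
Iter 8: z = -0.3341 + -0.0780i, |z|^2 = 0.1177
Iter 9: z = -0.3245 + -0.0879i, |z|^2 = 0.1130
Iter 10: z = -0.3325 + -0.0830i, |z|^2 = 0.1174
Iter 11: z = -0.3264 + -0.0848i, |z|^2 = 0.1137
Iter 12: z = -0.3307 + -0.0846i, |z|^2 = 0.1165

Answer: 13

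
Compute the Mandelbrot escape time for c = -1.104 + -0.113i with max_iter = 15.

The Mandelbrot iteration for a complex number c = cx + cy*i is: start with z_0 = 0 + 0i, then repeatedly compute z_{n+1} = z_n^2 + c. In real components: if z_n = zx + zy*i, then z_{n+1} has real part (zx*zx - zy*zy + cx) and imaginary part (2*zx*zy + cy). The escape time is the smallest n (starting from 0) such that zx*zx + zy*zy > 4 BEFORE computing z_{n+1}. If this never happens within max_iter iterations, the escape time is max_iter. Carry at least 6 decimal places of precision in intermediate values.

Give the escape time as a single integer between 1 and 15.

Answer: 15

Derivation:
z_0 = 0 + 0i, c = -1.1040 + -0.1130i
Iter 1: z = -1.1040 + -0.1130i, |z|^2 = 1.2316
Iter 2: z = 0.1020 + 0.1365i, |z|^2 = 0.0290
Iter 3: z = -1.1122 + -0.0851i, |z|^2 = 1.2443
Iter 4: z = 0.1258 + 0.0764i, |z|^2 = 0.0217
Iter 5: z = -1.0940 + -0.0938i, |z|^2 = 1.2057
Iter 6: z = 0.0841 + 0.0922i, |z|^2 = 0.0156
Iter 7: z = -1.1054 + -0.0975i, |z|^2 = 1.2315
Iter 8: z = 0.1085 + 0.1026i, |z|^2 = 0.0223
Iter 9: z = -1.1028 + -0.0908i, |z|^2 = 1.2243
Iter 10: z = 0.1038 + 0.0872i, |z|^2 = 0.0184
Iter 11: z = -1.1008 + -0.0949i, |z|^2 = 1.2208
Iter 12: z = 0.0988 + 0.0959i, |z|^2 = 0.0190
Iter 13: z = -1.1034 + -0.0940i, |z|^2 = 1.2264
Iter 14: z = 0.1047 + 0.0945i, |z|^2 = 0.0199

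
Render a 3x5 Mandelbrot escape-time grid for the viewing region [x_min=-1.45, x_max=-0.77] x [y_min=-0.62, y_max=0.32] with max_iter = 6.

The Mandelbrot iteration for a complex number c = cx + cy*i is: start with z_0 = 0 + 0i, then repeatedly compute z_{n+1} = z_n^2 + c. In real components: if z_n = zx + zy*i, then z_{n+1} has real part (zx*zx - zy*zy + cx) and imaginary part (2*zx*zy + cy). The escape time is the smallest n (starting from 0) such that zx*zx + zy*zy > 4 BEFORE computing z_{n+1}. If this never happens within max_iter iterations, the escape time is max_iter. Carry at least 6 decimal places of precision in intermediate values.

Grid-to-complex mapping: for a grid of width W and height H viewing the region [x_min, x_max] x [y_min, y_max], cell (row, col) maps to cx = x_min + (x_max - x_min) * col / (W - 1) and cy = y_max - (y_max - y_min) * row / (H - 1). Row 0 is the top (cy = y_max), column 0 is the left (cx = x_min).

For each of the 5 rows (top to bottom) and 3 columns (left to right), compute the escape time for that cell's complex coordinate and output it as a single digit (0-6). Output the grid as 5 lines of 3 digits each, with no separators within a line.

(row=0, col=0): c = -1.4500 + 0.3200i → escape time 5
(row=0, col=1): c = -1.1100 + 0.3200i → escape time 6
(row=0, col=2): c = -0.7700 + 0.3200i → escape time 6
(row=1, col=0): c = -1.4500 + 0.0850i → escape time 6
(row=1, col=1): c = -1.1100 + 0.0850i → escape time 6
(row=1, col=2): c = -0.7700 + 0.0850i → escape time 6
(row=2, col=0): c = -1.4500 + -0.1500i → escape time 6
(row=2, col=1): c = -1.1100 + -0.1500i → escape time 6
(row=2, col=2): c = -0.7700 + -0.1500i → escape time 6
(row=3, col=0): c = -1.4500 + -0.3850i → escape time 4
(row=3, col=1): c = -1.1100 + -0.3850i → escape time 6
(row=3, col=2): c = -0.7700 + -0.3850i → escape time 6
(row=4, col=0): c = -1.4500 + -0.6200i → escape time 3
(row=4, col=1): c = -1.1100 + -0.6200i → escape time 4
(row=4, col=2): c = -0.7700 + -0.6200i → escape time 5

Answer: 566
666
666
466
345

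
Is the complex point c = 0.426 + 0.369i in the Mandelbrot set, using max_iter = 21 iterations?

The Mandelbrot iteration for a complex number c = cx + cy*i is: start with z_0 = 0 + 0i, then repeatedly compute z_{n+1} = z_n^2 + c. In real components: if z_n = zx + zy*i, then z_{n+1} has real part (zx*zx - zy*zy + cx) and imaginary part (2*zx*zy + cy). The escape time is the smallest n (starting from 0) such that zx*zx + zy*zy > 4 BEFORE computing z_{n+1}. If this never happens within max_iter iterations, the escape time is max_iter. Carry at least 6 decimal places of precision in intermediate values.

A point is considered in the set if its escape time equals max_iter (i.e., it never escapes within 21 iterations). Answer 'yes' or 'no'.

z_0 = 0 + 0i, c = 0.4260 + 0.3690i
Iter 1: z = 0.4260 + 0.3690i, |z|^2 = 0.3176
Iter 2: z = 0.4713 + 0.6834i, |z|^2 = 0.6892
Iter 3: z = 0.1811 + 1.0132i, |z|^2 = 1.0593
Iter 4: z = -0.5677 + 0.7360i, |z|^2 = 0.8640
Iter 5: z = 0.2066 + -0.4667i, |z|^2 = 0.2605
Iter 6: z = 0.2509 + 0.1761i, |z|^2 = 0.0940
Iter 7: z = 0.4579 + 0.4574i, |z|^2 = 0.4189
Iter 8: z = 0.4265 + 0.7879i, |z|^2 = 0.8026
Iter 9: z = -0.0128 + 1.0410i, |z|^2 = 1.0839
Iter 10: z = -0.6576 + 0.3422i, |z|^2 = 0.5495
Iter 11: z = 0.7413 + -0.0811i, |z|^2 = 0.5560
Iter 12: z = 0.9689 + 0.2488i, |z|^2 = 1.0006
Iter 13: z = 1.3029 + 0.8510i, |z|^2 = 2.4218
Iter 14: z = 1.3992 + 2.5866i, |z|^2 = 8.6483
Escaped at iteration 14

Answer: no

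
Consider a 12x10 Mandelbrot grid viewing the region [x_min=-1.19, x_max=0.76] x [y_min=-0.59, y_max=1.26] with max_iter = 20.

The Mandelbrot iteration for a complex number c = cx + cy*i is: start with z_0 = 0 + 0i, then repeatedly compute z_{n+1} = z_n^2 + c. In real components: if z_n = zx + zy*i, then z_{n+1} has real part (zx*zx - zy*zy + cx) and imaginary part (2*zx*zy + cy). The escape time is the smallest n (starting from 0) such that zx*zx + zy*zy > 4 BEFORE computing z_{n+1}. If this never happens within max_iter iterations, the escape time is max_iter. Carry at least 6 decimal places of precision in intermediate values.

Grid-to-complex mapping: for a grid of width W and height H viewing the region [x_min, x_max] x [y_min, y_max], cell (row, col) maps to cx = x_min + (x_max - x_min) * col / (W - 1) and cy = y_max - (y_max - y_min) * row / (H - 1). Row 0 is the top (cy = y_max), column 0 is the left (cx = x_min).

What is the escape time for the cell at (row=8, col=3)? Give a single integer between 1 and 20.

Answer: 19

Derivation:
z_0 = 0 + 0i, c = -0.6582 + -0.3844i
Iter 1: z = -0.6582 + -0.3844i, |z|^2 = 0.5810
Iter 2: z = -0.3728 + 0.1216i, |z|^2 = 0.1538
Iter 3: z = -0.5340 + -0.4751i, |z|^2 = 0.5109
Iter 4: z = -0.5988 + 0.1230i, |z|^2 = 0.3736
Iter 5: z = -0.3148 + -0.5317i, |z|^2 = 0.3818
Iter 6: z = -0.8418 + -0.0497i, |z|^2 = 0.7111
Iter 7: z = 0.0480 + -0.3008i, |z|^2 = 0.0928
Iter 8: z = -0.7464 + -0.4133i, |z|^2 = 0.7279
Iter 9: z = -0.2719 + 0.2326i, |z|^2 = 0.1280
Iter 10: z = -0.6383 + -0.5109i, |z|^2 = 0.6685
Iter 11: z = -0.5118 + 0.2678i, |z|^2 = 0.3337
Iter 12: z = -0.4680 + -0.6586i, |z|^2 = 0.6527
Iter 13: z = -0.8729 + 0.2320i, |z|^2 = 0.8158
Iter 14: z = 0.0500 + -0.7894i, |z|^2 = 0.6257
Iter 15: z = -1.2789 + -0.4634i, |z|^2 = 1.8502
Iter 16: z = 0.7626 + 0.8007i, |z|^2 = 1.2227
Iter 17: z = -0.7177 + 0.8368i, |z|^2 = 1.2154
Iter 18: z = -0.8433 + -1.5857i, |z|^2 = 3.2255
Iter 19: z = -2.4613 + 2.2900i, |z|^2 = 11.3020
Escaped at iteration 19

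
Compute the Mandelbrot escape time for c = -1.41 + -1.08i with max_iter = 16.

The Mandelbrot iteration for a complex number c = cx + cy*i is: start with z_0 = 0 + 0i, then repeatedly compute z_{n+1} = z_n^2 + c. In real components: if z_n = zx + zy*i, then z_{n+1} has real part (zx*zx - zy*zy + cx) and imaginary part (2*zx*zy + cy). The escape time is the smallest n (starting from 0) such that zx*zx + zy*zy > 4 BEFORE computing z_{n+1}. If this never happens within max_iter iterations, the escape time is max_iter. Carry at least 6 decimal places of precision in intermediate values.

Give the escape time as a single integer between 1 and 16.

Answer: 2

Derivation:
z_0 = 0 + 0i, c = -1.4100 + -1.0800i
Iter 1: z = -1.4100 + -1.0800i, |z|^2 = 3.1545
Iter 2: z = -0.5883 + 1.9656i, |z|^2 = 4.2097
Escaped at iteration 2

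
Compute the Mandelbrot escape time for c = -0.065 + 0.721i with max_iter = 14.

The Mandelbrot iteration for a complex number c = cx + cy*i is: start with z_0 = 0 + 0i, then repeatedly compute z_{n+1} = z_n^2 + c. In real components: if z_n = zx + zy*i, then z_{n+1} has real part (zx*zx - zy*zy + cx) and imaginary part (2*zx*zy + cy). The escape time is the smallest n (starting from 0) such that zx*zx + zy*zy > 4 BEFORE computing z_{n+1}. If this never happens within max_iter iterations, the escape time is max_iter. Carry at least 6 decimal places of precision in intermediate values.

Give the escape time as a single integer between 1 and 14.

z_0 = 0 + 0i, c = -0.0650 + 0.7210i
Iter 1: z = -0.0650 + 0.7210i, |z|^2 = 0.5241
Iter 2: z = -0.5806 + 0.6273i, |z|^2 = 0.7306
Iter 3: z = -0.1214 + -0.0074i, |z|^2 = 0.0148
Iter 4: z = -0.0503 + 0.7228i, |z|^2 = 0.5250
Iter 5: z = -0.5849 + 0.6482i, |z|^2 = 0.7623
Iter 6: z = -0.1431 + -0.0373i, |z|^2 = 0.0219
Iter 7: z = -0.0459 + 0.7317i, |z|^2 = 0.5375
Iter 8: z = -0.5983 + 0.6538i, |z|^2 = 0.7854
Iter 9: z = -0.1346 + -0.0613i, |z|^2 = 0.0219
Iter 10: z = -0.0506 + 0.7375i, |z|^2 = 0.5465
Iter 11: z = -0.6063 + 0.6463i, |z|^2 = 0.7853
Iter 12: z = -0.1151 + -0.0627i, |z|^2 = 0.0172
Iter 13: z = -0.0557 + 0.7354i, |z|^2 = 0.5440

Answer: 14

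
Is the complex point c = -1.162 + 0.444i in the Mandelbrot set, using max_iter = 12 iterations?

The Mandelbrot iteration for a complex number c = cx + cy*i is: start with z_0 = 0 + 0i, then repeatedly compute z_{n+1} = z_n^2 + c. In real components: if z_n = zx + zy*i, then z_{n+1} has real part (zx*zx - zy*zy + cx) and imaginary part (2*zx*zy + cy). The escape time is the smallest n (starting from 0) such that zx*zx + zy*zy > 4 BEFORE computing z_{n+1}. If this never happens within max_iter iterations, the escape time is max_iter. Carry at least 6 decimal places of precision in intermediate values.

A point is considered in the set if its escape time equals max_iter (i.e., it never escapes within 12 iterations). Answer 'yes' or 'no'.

z_0 = 0 + 0i, c = -1.1620 + 0.4440i
Iter 1: z = -1.1620 + 0.4440i, |z|^2 = 1.5474
Iter 2: z = -0.0089 + -0.5879i, |z|^2 = 0.3457
Iter 3: z = -1.5075 + 0.4545i, |z|^2 = 2.4791
Iter 4: z = 0.9040 + -0.9262i, |z|^2 = 1.6750
Iter 5: z = -1.2026 + -1.2306i, |z|^2 = 2.9604
Iter 6: z = -1.2301 + 3.4036i, |z|^2 = 13.0979
Escaped at iteration 6

Answer: no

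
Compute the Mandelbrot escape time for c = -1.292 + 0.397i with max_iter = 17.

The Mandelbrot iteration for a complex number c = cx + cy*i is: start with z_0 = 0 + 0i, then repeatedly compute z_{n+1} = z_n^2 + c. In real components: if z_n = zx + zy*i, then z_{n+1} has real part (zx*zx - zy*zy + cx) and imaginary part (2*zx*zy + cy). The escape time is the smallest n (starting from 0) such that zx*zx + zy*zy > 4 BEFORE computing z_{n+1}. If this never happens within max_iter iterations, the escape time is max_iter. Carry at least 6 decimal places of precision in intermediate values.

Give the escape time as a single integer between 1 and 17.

z_0 = 0 + 0i, c = -1.2920 + 0.3970i
Iter 1: z = -1.2920 + 0.3970i, |z|^2 = 1.8269
Iter 2: z = 0.2197 + -0.6288i, |z|^2 = 0.4437
Iter 3: z = -1.6392 + 0.1207i, |z|^2 = 2.7016
Iter 4: z = 1.3804 + 0.0012i, |z|^2 = 1.9055
Iter 5: z = 0.6135 + 0.4002i, |z|^2 = 0.5366
Iter 6: z = -1.0758 + 0.8881i, |z|^2 = 1.9460
Iter 7: z = -0.9234 + -1.5137i, |z|^2 = 3.1440
Iter 8: z = -2.7307 + 3.1925i, |z|^2 = 17.6487
Escaped at iteration 8

Answer: 8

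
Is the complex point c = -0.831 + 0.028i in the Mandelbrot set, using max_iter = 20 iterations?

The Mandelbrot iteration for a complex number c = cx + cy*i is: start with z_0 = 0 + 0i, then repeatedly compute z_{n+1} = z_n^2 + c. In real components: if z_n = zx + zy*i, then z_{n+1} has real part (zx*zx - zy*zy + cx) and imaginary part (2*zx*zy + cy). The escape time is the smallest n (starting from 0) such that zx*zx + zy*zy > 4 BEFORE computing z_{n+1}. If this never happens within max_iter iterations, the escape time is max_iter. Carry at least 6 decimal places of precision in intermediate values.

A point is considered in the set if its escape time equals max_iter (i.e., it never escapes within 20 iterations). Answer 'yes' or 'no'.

Answer: yes

Derivation:
z_0 = 0 + 0i, c = -0.8310 + 0.0280i
Iter 1: z = -0.8310 + 0.0280i, |z|^2 = 0.6913
Iter 2: z = -0.1412 + -0.0185i, |z|^2 = 0.0203
Iter 3: z = -0.8114 + 0.0332i, |z|^2 = 0.6595
Iter 4: z = -0.1737 + -0.0259i, |z|^2 = 0.0309
Iter 5: z = -0.8015 + 0.0370i, |z|^2 = 0.6438
Iter 6: z = -0.1900 + -0.0313i, |z|^2 = 0.0371
Iter 7: z = -0.7959 + 0.0399i, |z|^2 = 0.6350
Iter 8: z = -0.1992 + -0.0355i, |z|^2 = 0.0409
Iter 9: z = -0.7926 + 0.0421i, |z|^2 = 0.6300
Iter 10: z = -0.2046 + -0.0388i, |z|^2 = 0.0434
Iter 11: z = -0.7907 + 0.0439i, |z|^2 = 0.6271
Iter 12: z = -0.2078 + -0.0414i, |z|^2 = 0.0449
Iter 13: z = -0.7895 + 0.0452i, |z|^2 = 0.6254
Iter 14: z = -0.2097 + -0.0434i, |z|^2 = 0.0458
Iter 15: z = -0.7889 + 0.0462i, |z|^2 = 0.6245
Iter 16: z = -0.2107 + -0.0449i, |z|^2 = 0.0464
Iter 17: z = -0.7886 + 0.0469i, |z|^2 = 0.6241
Iter 18: z = -0.2113 + -0.0460i, |z|^2 = 0.0468
Iter 19: z = -0.7885 + 0.0474i, |z|^2 = 0.6239
Did not escape in 20 iterations → in set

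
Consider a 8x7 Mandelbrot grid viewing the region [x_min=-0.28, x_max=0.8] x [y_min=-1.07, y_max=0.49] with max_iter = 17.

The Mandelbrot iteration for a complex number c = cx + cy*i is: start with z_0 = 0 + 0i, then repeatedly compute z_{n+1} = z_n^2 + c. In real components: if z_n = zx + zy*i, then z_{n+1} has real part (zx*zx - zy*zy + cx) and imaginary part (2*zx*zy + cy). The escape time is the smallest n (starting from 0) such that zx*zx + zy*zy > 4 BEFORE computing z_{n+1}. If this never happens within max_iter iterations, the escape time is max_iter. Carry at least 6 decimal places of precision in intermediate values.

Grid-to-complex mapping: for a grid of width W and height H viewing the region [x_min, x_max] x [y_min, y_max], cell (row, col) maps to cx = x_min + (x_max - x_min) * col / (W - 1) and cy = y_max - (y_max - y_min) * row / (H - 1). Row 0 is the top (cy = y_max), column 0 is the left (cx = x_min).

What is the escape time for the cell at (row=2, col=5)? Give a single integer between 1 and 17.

z_0 = 0 + 0i, c = 0.4914 + -0.0300i
Iter 1: z = 0.4914 + -0.0300i, |z|^2 = 0.2424
Iter 2: z = 0.7320 + -0.0595i, |z|^2 = 0.5394
Iter 3: z = 1.0238 + -0.1171i, |z|^2 = 1.0618
Iter 4: z = 1.5258 + -0.2697i, |z|^2 = 2.4008
Iter 5: z = 2.7467 + -0.8532i, |z|^2 = 8.2724
Escaped at iteration 5

Answer: 5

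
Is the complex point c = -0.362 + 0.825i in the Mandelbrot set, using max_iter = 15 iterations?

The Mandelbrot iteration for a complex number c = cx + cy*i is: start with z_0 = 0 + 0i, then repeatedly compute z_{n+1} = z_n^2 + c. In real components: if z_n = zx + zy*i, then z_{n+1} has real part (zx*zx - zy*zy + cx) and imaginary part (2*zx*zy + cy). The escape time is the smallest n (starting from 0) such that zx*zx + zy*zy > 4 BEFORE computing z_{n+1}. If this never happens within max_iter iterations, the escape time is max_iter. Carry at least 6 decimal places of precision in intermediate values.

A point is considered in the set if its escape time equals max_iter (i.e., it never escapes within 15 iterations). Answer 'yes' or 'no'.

z_0 = 0 + 0i, c = -0.3620 + 0.8250i
Iter 1: z = -0.3620 + 0.8250i, |z|^2 = 0.8117
Iter 2: z = -0.9116 + 0.2277i, |z|^2 = 0.8828
Iter 3: z = 0.4171 + 0.4099i, |z|^2 = 0.3420
Iter 4: z = -0.3560 + 1.1669i, |z|^2 = 1.4885
Iter 5: z = -1.5970 + -0.0058i, |z|^2 = 2.5505
Iter 6: z = 2.1884 + 0.8436i, |z|^2 = 5.5009
Escaped at iteration 6

Answer: no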